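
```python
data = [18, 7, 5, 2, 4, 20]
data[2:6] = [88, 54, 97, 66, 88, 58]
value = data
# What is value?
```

data starts as [18, 7, 5, 2, 4, 20] (length 6). The slice data[2:6] covers indices [2, 3, 4, 5] with values [5, 2, 4, 20]. Replacing that slice with [88, 54, 97, 66, 88, 58] (different length) produces [18, 7, 88, 54, 97, 66, 88, 58].

[18, 7, 88, 54, 97, 66, 88, 58]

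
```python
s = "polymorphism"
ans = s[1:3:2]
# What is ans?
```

s has length 12. The slice s[1:3:2] selects indices [1] (1->'o'), giving 'o'.

'o'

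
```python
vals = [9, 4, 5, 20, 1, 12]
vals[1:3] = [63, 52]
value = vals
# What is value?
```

vals starts as [9, 4, 5, 20, 1, 12] (length 6). The slice vals[1:3] covers indices [1, 2] with values [4, 5]. Replacing that slice with [63, 52] (same length) produces [9, 63, 52, 20, 1, 12].

[9, 63, 52, 20, 1, 12]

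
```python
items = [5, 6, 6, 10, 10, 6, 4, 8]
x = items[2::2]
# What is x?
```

items has length 8. The slice items[2::2] selects indices [2, 4, 6] (2->6, 4->10, 6->4), giving [6, 10, 4].

[6, 10, 4]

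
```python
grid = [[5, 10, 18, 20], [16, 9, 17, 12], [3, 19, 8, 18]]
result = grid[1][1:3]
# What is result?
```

grid[1] = [16, 9, 17, 12]. grid[1] has length 4. The slice grid[1][1:3] selects indices [1, 2] (1->9, 2->17), giving [9, 17].

[9, 17]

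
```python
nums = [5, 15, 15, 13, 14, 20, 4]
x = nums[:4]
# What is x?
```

nums has length 7. The slice nums[:4] selects indices [0, 1, 2, 3] (0->5, 1->15, 2->15, 3->13), giving [5, 15, 15, 13].

[5, 15, 15, 13]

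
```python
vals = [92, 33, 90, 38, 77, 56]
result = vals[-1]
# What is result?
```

vals has length 6. Negative index -1 maps to positive index 6 + (-1) = 5. vals[5] = 56.

56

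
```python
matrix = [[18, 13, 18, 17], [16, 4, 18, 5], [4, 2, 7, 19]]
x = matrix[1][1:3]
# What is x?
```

matrix[1] = [16, 4, 18, 5]. matrix[1] has length 4. The slice matrix[1][1:3] selects indices [1, 2] (1->4, 2->18), giving [4, 18].

[4, 18]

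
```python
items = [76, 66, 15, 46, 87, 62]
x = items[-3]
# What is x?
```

items has length 6. Negative index -3 maps to positive index 6 + (-3) = 3. items[3] = 46.

46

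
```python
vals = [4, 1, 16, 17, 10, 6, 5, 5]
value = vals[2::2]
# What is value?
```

vals has length 8. The slice vals[2::2] selects indices [2, 4, 6] (2->16, 4->10, 6->5), giving [16, 10, 5].

[16, 10, 5]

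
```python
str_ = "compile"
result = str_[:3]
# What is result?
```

str_ has length 7. The slice str_[:3] selects indices [0, 1, 2] (0->'c', 1->'o', 2->'m'), giving 'com'.

'com'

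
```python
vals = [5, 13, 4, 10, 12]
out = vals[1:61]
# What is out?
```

vals has length 5. The slice vals[1:61] selects indices [1, 2, 3, 4] (1->13, 2->4, 3->10, 4->12), giving [13, 4, 10, 12].

[13, 4, 10, 12]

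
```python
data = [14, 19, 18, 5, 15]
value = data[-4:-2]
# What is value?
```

data has length 5. The slice data[-4:-2] selects indices [1, 2] (1->19, 2->18), giving [19, 18].

[19, 18]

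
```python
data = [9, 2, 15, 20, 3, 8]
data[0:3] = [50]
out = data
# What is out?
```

data starts as [9, 2, 15, 20, 3, 8] (length 6). The slice data[0:3] covers indices [0, 1, 2] with values [9, 2, 15]. Replacing that slice with [50] (different length) produces [50, 20, 3, 8].

[50, 20, 3, 8]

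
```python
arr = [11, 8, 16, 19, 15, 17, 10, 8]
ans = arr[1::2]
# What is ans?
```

arr has length 8. The slice arr[1::2] selects indices [1, 3, 5, 7] (1->8, 3->19, 5->17, 7->8), giving [8, 19, 17, 8].

[8, 19, 17, 8]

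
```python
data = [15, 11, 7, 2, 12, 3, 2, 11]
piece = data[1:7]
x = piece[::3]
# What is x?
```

data has length 8. The slice data[1:7] selects indices [1, 2, 3, 4, 5, 6] (1->11, 2->7, 3->2, 4->12, 5->3, 6->2), giving [11, 7, 2, 12, 3, 2]. So piece = [11, 7, 2, 12, 3, 2]. piece has length 6. The slice piece[::3] selects indices [0, 3] (0->11, 3->12), giving [11, 12].

[11, 12]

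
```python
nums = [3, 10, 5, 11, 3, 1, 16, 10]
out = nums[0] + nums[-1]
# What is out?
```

nums has length 8. nums[0] = 3.
nums has length 8. Negative index -1 maps to positive index 8 + (-1) = 7. nums[7] = 10.
Sum: 3 + 10 = 13.

13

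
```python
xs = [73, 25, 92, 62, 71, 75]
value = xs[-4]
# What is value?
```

xs has length 6. Negative index -4 maps to positive index 6 + (-4) = 2. xs[2] = 92.

92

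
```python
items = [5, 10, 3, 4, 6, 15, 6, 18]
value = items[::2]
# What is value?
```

items has length 8. The slice items[::2] selects indices [0, 2, 4, 6] (0->5, 2->3, 4->6, 6->6), giving [5, 3, 6, 6].

[5, 3, 6, 6]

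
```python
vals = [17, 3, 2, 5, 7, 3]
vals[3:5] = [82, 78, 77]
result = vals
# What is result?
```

vals starts as [17, 3, 2, 5, 7, 3] (length 6). The slice vals[3:5] covers indices [3, 4] with values [5, 7]. Replacing that slice with [82, 78, 77] (different length) produces [17, 3, 2, 82, 78, 77, 3].

[17, 3, 2, 82, 78, 77, 3]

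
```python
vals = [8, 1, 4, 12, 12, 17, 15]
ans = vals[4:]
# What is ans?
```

vals has length 7. The slice vals[4:] selects indices [4, 5, 6] (4->12, 5->17, 6->15), giving [12, 17, 15].

[12, 17, 15]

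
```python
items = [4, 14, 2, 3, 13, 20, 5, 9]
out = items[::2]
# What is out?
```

items has length 8. The slice items[::2] selects indices [0, 2, 4, 6] (0->4, 2->2, 4->13, 6->5), giving [4, 2, 13, 5].

[4, 2, 13, 5]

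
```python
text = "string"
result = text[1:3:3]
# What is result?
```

text has length 6. The slice text[1:3:3] selects indices [1] (1->'t'), giving 't'.

't'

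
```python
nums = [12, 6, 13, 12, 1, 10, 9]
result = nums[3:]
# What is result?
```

nums has length 7. The slice nums[3:] selects indices [3, 4, 5, 6] (3->12, 4->1, 5->10, 6->9), giving [12, 1, 10, 9].

[12, 1, 10, 9]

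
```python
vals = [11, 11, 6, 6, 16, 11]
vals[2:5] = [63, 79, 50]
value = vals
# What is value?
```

vals starts as [11, 11, 6, 6, 16, 11] (length 6). The slice vals[2:5] covers indices [2, 3, 4] with values [6, 6, 16]. Replacing that slice with [63, 79, 50] (same length) produces [11, 11, 63, 79, 50, 11].

[11, 11, 63, 79, 50, 11]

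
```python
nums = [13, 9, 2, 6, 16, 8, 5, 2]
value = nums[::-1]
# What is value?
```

nums has length 8. The slice nums[::-1] selects indices [7, 6, 5, 4, 3, 2, 1, 0] (7->2, 6->5, 5->8, 4->16, 3->6, 2->2, 1->9, 0->13), giving [2, 5, 8, 16, 6, 2, 9, 13].

[2, 5, 8, 16, 6, 2, 9, 13]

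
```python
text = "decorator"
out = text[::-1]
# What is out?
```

text has length 9. The slice text[::-1] selects indices [8, 7, 6, 5, 4, 3, 2, 1, 0] (8->'r', 7->'o', 6->'t', 5->'a', 4->'r', 3->'o', 2->'c', 1->'e', 0->'d'), giving 'rotaroced'.

'rotaroced'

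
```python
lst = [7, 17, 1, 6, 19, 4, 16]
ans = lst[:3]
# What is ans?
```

lst has length 7. The slice lst[:3] selects indices [0, 1, 2] (0->7, 1->17, 2->1), giving [7, 17, 1].

[7, 17, 1]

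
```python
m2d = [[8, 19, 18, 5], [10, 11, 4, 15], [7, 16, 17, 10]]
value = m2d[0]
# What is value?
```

m2d has 3 rows. Row 0 is [8, 19, 18, 5].

[8, 19, 18, 5]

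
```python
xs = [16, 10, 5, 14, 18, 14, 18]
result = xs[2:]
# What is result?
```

xs has length 7. The slice xs[2:] selects indices [2, 3, 4, 5, 6] (2->5, 3->14, 4->18, 5->14, 6->18), giving [5, 14, 18, 14, 18].

[5, 14, 18, 14, 18]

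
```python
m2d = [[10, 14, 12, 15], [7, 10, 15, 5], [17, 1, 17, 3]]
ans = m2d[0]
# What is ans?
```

m2d has 3 rows. Row 0 is [10, 14, 12, 15].

[10, 14, 12, 15]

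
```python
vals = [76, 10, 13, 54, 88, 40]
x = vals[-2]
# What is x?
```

vals has length 6. Negative index -2 maps to positive index 6 + (-2) = 4. vals[4] = 88.

88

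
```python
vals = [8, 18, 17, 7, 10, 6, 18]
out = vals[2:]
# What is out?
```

vals has length 7. The slice vals[2:] selects indices [2, 3, 4, 5, 6] (2->17, 3->7, 4->10, 5->6, 6->18), giving [17, 7, 10, 6, 18].

[17, 7, 10, 6, 18]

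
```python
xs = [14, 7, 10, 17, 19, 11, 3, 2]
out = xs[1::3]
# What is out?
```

xs has length 8. The slice xs[1::3] selects indices [1, 4, 7] (1->7, 4->19, 7->2), giving [7, 19, 2].

[7, 19, 2]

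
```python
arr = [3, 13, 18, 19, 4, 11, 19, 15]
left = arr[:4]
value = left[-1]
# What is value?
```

arr has length 8. The slice arr[:4] selects indices [0, 1, 2, 3] (0->3, 1->13, 2->18, 3->19), giving [3, 13, 18, 19]. So left = [3, 13, 18, 19]. Then left[-1] = 19.

19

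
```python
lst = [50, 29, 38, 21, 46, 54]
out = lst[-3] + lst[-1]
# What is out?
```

lst has length 6. Negative index -3 maps to positive index 6 + (-3) = 3. lst[3] = 21.
lst has length 6. Negative index -1 maps to positive index 6 + (-1) = 5. lst[5] = 54.
Sum: 21 + 54 = 75.

75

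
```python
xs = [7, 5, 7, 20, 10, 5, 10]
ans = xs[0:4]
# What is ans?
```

xs has length 7. The slice xs[0:4] selects indices [0, 1, 2, 3] (0->7, 1->5, 2->7, 3->20), giving [7, 5, 7, 20].

[7, 5, 7, 20]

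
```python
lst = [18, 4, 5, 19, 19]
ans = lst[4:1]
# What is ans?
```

lst has length 5. The slice lst[4:1] resolves to an empty index range, so the result is [].

[]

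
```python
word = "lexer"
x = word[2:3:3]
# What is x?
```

word has length 5. The slice word[2:3:3] selects indices [2] (2->'x'), giving 'x'.

'x'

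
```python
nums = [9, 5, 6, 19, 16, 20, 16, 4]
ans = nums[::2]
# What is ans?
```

nums has length 8. The slice nums[::2] selects indices [0, 2, 4, 6] (0->9, 2->6, 4->16, 6->16), giving [9, 6, 16, 16].

[9, 6, 16, 16]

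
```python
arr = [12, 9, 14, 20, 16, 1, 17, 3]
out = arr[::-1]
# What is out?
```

arr has length 8. The slice arr[::-1] selects indices [7, 6, 5, 4, 3, 2, 1, 0] (7->3, 6->17, 5->1, 4->16, 3->20, 2->14, 1->9, 0->12), giving [3, 17, 1, 16, 20, 14, 9, 12].

[3, 17, 1, 16, 20, 14, 9, 12]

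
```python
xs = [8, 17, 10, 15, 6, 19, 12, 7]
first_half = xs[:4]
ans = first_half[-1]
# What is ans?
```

xs has length 8. The slice xs[:4] selects indices [0, 1, 2, 3] (0->8, 1->17, 2->10, 3->15), giving [8, 17, 10, 15]. So first_half = [8, 17, 10, 15]. Then first_half[-1] = 15.

15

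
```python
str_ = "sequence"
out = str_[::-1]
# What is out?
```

str_ has length 8. The slice str_[::-1] selects indices [7, 6, 5, 4, 3, 2, 1, 0] (7->'e', 6->'c', 5->'n', 4->'e', 3->'u', 2->'q', 1->'e', 0->'s'), giving 'ecneuqes'.

'ecneuqes'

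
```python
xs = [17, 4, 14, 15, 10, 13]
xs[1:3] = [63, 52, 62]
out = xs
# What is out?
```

xs starts as [17, 4, 14, 15, 10, 13] (length 6). The slice xs[1:3] covers indices [1, 2] with values [4, 14]. Replacing that slice with [63, 52, 62] (different length) produces [17, 63, 52, 62, 15, 10, 13].

[17, 63, 52, 62, 15, 10, 13]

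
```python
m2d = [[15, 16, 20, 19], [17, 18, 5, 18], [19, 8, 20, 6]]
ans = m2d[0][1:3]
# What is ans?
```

m2d[0] = [15, 16, 20, 19]. m2d[0] has length 4. The slice m2d[0][1:3] selects indices [1, 2] (1->16, 2->20), giving [16, 20].

[16, 20]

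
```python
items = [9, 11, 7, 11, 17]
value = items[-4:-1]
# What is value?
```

items has length 5. The slice items[-4:-1] selects indices [1, 2, 3] (1->11, 2->7, 3->11), giving [11, 7, 11].

[11, 7, 11]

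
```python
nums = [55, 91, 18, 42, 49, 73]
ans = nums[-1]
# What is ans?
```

nums has length 6. Negative index -1 maps to positive index 6 + (-1) = 5. nums[5] = 73.

73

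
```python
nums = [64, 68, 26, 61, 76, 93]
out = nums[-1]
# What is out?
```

nums has length 6. Negative index -1 maps to positive index 6 + (-1) = 5. nums[5] = 93.

93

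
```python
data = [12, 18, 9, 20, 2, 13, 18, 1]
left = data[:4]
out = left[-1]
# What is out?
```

data has length 8. The slice data[:4] selects indices [0, 1, 2, 3] (0->12, 1->18, 2->9, 3->20), giving [12, 18, 9, 20]. So left = [12, 18, 9, 20]. Then left[-1] = 20.

20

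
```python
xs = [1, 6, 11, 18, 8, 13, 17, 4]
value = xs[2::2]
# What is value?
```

xs has length 8. The slice xs[2::2] selects indices [2, 4, 6] (2->11, 4->8, 6->17), giving [11, 8, 17].

[11, 8, 17]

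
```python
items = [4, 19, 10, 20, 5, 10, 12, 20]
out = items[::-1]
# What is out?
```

items has length 8. The slice items[::-1] selects indices [7, 6, 5, 4, 3, 2, 1, 0] (7->20, 6->12, 5->10, 4->5, 3->20, 2->10, 1->19, 0->4), giving [20, 12, 10, 5, 20, 10, 19, 4].

[20, 12, 10, 5, 20, 10, 19, 4]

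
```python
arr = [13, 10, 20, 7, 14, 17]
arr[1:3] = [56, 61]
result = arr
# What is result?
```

arr starts as [13, 10, 20, 7, 14, 17] (length 6). The slice arr[1:3] covers indices [1, 2] with values [10, 20]. Replacing that slice with [56, 61] (same length) produces [13, 56, 61, 7, 14, 17].

[13, 56, 61, 7, 14, 17]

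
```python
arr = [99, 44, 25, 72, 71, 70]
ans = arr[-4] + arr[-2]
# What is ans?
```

arr has length 6. Negative index -4 maps to positive index 6 + (-4) = 2. arr[2] = 25.
arr has length 6. Negative index -2 maps to positive index 6 + (-2) = 4. arr[4] = 71.
Sum: 25 + 71 = 96.

96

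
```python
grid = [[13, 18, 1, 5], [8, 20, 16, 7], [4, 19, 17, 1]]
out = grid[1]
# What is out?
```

grid has 3 rows. Row 1 is [8, 20, 16, 7].

[8, 20, 16, 7]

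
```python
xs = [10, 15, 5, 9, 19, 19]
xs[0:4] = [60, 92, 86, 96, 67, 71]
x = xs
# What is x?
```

xs starts as [10, 15, 5, 9, 19, 19] (length 6). The slice xs[0:4] covers indices [0, 1, 2, 3] with values [10, 15, 5, 9]. Replacing that slice with [60, 92, 86, 96, 67, 71] (different length) produces [60, 92, 86, 96, 67, 71, 19, 19].

[60, 92, 86, 96, 67, 71, 19, 19]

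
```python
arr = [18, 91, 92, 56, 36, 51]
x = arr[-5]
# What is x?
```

arr has length 6. Negative index -5 maps to positive index 6 + (-5) = 1. arr[1] = 91.

91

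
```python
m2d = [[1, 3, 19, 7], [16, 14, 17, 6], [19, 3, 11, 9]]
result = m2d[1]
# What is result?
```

m2d has 3 rows. Row 1 is [16, 14, 17, 6].

[16, 14, 17, 6]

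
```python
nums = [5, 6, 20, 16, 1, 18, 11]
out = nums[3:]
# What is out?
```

nums has length 7. The slice nums[3:] selects indices [3, 4, 5, 6] (3->16, 4->1, 5->18, 6->11), giving [16, 1, 18, 11].

[16, 1, 18, 11]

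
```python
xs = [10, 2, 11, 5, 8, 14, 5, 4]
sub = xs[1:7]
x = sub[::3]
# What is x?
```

xs has length 8. The slice xs[1:7] selects indices [1, 2, 3, 4, 5, 6] (1->2, 2->11, 3->5, 4->8, 5->14, 6->5), giving [2, 11, 5, 8, 14, 5]. So sub = [2, 11, 5, 8, 14, 5]. sub has length 6. The slice sub[::3] selects indices [0, 3] (0->2, 3->8), giving [2, 8].

[2, 8]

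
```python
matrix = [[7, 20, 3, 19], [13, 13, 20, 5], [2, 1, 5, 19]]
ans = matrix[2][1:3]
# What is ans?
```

matrix[2] = [2, 1, 5, 19]. matrix[2] has length 4. The slice matrix[2][1:3] selects indices [1, 2] (1->1, 2->5), giving [1, 5].

[1, 5]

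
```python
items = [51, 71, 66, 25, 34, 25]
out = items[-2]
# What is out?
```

items has length 6. Negative index -2 maps to positive index 6 + (-2) = 4. items[4] = 34.

34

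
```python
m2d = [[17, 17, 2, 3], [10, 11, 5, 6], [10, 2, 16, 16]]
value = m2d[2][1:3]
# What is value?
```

m2d[2] = [10, 2, 16, 16]. m2d[2] has length 4. The slice m2d[2][1:3] selects indices [1, 2] (1->2, 2->16), giving [2, 16].

[2, 16]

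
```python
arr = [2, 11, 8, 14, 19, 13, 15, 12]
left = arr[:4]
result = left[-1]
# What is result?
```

arr has length 8. The slice arr[:4] selects indices [0, 1, 2, 3] (0->2, 1->11, 2->8, 3->14), giving [2, 11, 8, 14]. So left = [2, 11, 8, 14]. Then left[-1] = 14.

14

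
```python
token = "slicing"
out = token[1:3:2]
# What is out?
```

token has length 7. The slice token[1:3:2] selects indices [1] (1->'l'), giving 'l'.

'l'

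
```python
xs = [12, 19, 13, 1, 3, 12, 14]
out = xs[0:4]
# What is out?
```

xs has length 7. The slice xs[0:4] selects indices [0, 1, 2, 3] (0->12, 1->19, 2->13, 3->1), giving [12, 19, 13, 1].

[12, 19, 13, 1]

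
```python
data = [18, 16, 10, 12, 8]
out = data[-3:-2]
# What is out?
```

data has length 5. The slice data[-3:-2] selects indices [2] (2->10), giving [10].

[10]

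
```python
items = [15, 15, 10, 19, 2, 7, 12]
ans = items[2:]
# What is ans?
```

items has length 7. The slice items[2:] selects indices [2, 3, 4, 5, 6] (2->10, 3->19, 4->2, 5->7, 6->12), giving [10, 19, 2, 7, 12].

[10, 19, 2, 7, 12]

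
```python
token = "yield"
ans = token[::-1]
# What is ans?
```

token has length 5. The slice token[::-1] selects indices [4, 3, 2, 1, 0] (4->'d', 3->'l', 2->'e', 1->'i', 0->'y'), giving 'dleiy'.

'dleiy'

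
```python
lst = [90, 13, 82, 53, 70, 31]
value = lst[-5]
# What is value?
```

lst has length 6. Negative index -5 maps to positive index 6 + (-5) = 1. lst[1] = 13.

13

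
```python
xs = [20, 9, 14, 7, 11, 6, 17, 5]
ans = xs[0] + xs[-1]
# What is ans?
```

xs has length 8. xs[0] = 20.
xs has length 8. Negative index -1 maps to positive index 8 + (-1) = 7. xs[7] = 5.
Sum: 20 + 5 = 25.

25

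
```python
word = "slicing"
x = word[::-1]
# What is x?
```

word has length 7. The slice word[::-1] selects indices [6, 5, 4, 3, 2, 1, 0] (6->'g', 5->'n', 4->'i', 3->'c', 2->'i', 1->'l', 0->'s'), giving 'gnicils'.

'gnicils'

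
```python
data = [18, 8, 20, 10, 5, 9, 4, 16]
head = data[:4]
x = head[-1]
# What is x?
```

data has length 8. The slice data[:4] selects indices [0, 1, 2, 3] (0->18, 1->8, 2->20, 3->10), giving [18, 8, 20, 10]. So head = [18, 8, 20, 10]. Then head[-1] = 10.

10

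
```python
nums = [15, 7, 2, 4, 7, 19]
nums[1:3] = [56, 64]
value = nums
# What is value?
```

nums starts as [15, 7, 2, 4, 7, 19] (length 6). The slice nums[1:3] covers indices [1, 2] with values [7, 2]. Replacing that slice with [56, 64] (same length) produces [15, 56, 64, 4, 7, 19].

[15, 56, 64, 4, 7, 19]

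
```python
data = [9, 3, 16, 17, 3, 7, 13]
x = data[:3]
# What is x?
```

data has length 7. The slice data[:3] selects indices [0, 1, 2] (0->9, 1->3, 2->16), giving [9, 3, 16].

[9, 3, 16]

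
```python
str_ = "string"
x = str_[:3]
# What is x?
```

str_ has length 6. The slice str_[:3] selects indices [0, 1, 2] (0->'s', 1->'t', 2->'r'), giving 'str'.

'str'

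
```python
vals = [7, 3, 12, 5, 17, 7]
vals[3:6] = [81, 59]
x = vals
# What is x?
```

vals starts as [7, 3, 12, 5, 17, 7] (length 6). The slice vals[3:6] covers indices [3, 4, 5] with values [5, 17, 7]. Replacing that slice with [81, 59] (different length) produces [7, 3, 12, 81, 59].

[7, 3, 12, 81, 59]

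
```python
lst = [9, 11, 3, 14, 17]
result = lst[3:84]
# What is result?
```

lst has length 5. The slice lst[3:84] selects indices [3, 4] (3->14, 4->17), giving [14, 17].

[14, 17]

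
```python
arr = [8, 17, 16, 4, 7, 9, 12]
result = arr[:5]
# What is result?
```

arr has length 7. The slice arr[:5] selects indices [0, 1, 2, 3, 4] (0->8, 1->17, 2->16, 3->4, 4->7), giving [8, 17, 16, 4, 7].

[8, 17, 16, 4, 7]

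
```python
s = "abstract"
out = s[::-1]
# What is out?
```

s has length 8. The slice s[::-1] selects indices [7, 6, 5, 4, 3, 2, 1, 0] (7->'t', 6->'c', 5->'a', 4->'r', 3->'t', 2->'s', 1->'b', 0->'a'), giving 'tcartsba'.

'tcartsba'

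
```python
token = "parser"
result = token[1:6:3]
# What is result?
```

token has length 6. The slice token[1:6:3] selects indices [1, 4] (1->'a', 4->'e'), giving 'ae'.

'ae'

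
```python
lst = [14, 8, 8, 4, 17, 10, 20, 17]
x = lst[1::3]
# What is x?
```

lst has length 8. The slice lst[1::3] selects indices [1, 4, 7] (1->8, 4->17, 7->17), giving [8, 17, 17].

[8, 17, 17]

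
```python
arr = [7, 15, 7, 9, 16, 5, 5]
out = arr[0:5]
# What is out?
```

arr has length 7. The slice arr[0:5] selects indices [0, 1, 2, 3, 4] (0->7, 1->15, 2->7, 3->9, 4->16), giving [7, 15, 7, 9, 16].

[7, 15, 7, 9, 16]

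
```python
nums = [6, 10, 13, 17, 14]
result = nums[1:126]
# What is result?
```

nums has length 5. The slice nums[1:126] selects indices [1, 2, 3, 4] (1->10, 2->13, 3->17, 4->14), giving [10, 13, 17, 14].

[10, 13, 17, 14]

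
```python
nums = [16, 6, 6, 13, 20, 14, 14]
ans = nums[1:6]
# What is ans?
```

nums has length 7. The slice nums[1:6] selects indices [1, 2, 3, 4, 5] (1->6, 2->6, 3->13, 4->20, 5->14), giving [6, 6, 13, 20, 14].

[6, 6, 13, 20, 14]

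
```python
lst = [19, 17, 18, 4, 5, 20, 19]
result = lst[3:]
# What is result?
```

lst has length 7. The slice lst[3:] selects indices [3, 4, 5, 6] (3->4, 4->5, 5->20, 6->19), giving [4, 5, 20, 19].

[4, 5, 20, 19]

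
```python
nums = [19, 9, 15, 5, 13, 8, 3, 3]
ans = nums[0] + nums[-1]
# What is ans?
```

nums has length 8. nums[0] = 19.
nums has length 8. Negative index -1 maps to positive index 8 + (-1) = 7. nums[7] = 3.
Sum: 19 + 3 = 22.

22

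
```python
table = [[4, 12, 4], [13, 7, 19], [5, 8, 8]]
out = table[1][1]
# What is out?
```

table[1] = [13, 7, 19]. Taking column 1 of that row yields 7.

7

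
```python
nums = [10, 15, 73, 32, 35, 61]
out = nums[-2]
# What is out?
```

nums has length 6. Negative index -2 maps to positive index 6 + (-2) = 4. nums[4] = 35.

35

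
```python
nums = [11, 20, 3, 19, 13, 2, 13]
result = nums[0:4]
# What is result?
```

nums has length 7. The slice nums[0:4] selects indices [0, 1, 2, 3] (0->11, 1->20, 2->3, 3->19), giving [11, 20, 3, 19].

[11, 20, 3, 19]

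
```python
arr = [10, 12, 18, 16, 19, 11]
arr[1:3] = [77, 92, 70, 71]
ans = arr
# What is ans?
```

arr starts as [10, 12, 18, 16, 19, 11] (length 6). The slice arr[1:3] covers indices [1, 2] with values [12, 18]. Replacing that slice with [77, 92, 70, 71] (different length) produces [10, 77, 92, 70, 71, 16, 19, 11].

[10, 77, 92, 70, 71, 16, 19, 11]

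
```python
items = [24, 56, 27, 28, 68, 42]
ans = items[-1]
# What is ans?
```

items has length 6. Negative index -1 maps to positive index 6 + (-1) = 5. items[5] = 42.

42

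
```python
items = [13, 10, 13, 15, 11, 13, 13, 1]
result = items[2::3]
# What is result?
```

items has length 8. The slice items[2::3] selects indices [2, 5] (2->13, 5->13), giving [13, 13].

[13, 13]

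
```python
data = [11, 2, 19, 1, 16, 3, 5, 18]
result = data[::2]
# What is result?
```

data has length 8. The slice data[::2] selects indices [0, 2, 4, 6] (0->11, 2->19, 4->16, 6->5), giving [11, 19, 16, 5].

[11, 19, 16, 5]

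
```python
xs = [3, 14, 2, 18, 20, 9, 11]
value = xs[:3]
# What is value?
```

xs has length 7. The slice xs[:3] selects indices [0, 1, 2] (0->3, 1->14, 2->2), giving [3, 14, 2].

[3, 14, 2]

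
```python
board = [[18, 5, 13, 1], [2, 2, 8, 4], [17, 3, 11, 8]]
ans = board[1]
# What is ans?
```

board has 3 rows. Row 1 is [2, 2, 8, 4].

[2, 2, 8, 4]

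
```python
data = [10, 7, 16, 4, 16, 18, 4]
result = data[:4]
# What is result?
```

data has length 7. The slice data[:4] selects indices [0, 1, 2, 3] (0->10, 1->7, 2->16, 3->4), giving [10, 7, 16, 4].

[10, 7, 16, 4]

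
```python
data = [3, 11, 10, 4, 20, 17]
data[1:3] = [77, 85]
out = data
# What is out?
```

data starts as [3, 11, 10, 4, 20, 17] (length 6). The slice data[1:3] covers indices [1, 2] with values [11, 10]. Replacing that slice with [77, 85] (same length) produces [3, 77, 85, 4, 20, 17].

[3, 77, 85, 4, 20, 17]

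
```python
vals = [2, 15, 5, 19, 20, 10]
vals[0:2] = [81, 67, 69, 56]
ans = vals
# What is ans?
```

vals starts as [2, 15, 5, 19, 20, 10] (length 6). The slice vals[0:2] covers indices [0, 1] with values [2, 15]. Replacing that slice with [81, 67, 69, 56] (different length) produces [81, 67, 69, 56, 5, 19, 20, 10].

[81, 67, 69, 56, 5, 19, 20, 10]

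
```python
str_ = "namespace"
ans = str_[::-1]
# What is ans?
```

str_ has length 9. The slice str_[::-1] selects indices [8, 7, 6, 5, 4, 3, 2, 1, 0] (8->'e', 7->'c', 6->'a', 5->'p', 4->'s', 3->'e', 2->'m', 1->'a', 0->'n'), giving 'ecapseman'.

'ecapseman'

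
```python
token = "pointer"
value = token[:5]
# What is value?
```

token has length 7. The slice token[:5] selects indices [0, 1, 2, 3, 4] (0->'p', 1->'o', 2->'i', 3->'n', 4->'t'), giving 'point'.

'point'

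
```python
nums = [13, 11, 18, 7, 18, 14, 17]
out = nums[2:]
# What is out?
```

nums has length 7. The slice nums[2:] selects indices [2, 3, 4, 5, 6] (2->18, 3->7, 4->18, 5->14, 6->17), giving [18, 7, 18, 14, 17].

[18, 7, 18, 14, 17]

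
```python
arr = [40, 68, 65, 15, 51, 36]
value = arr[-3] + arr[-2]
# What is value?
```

arr has length 6. Negative index -3 maps to positive index 6 + (-3) = 3. arr[3] = 15.
arr has length 6. Negative index -2 maps to positive index 6 + (-2) = 4. arr[4] = 51.
Sum: 15 + 51 = 66.

66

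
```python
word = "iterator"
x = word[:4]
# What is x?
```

word has length 8. The slice word[:4] selects indices [0, 1, 2, 3] (0->'i', 1->'t', 2->'e', 3->'r'), giving 'iter'.

'iter'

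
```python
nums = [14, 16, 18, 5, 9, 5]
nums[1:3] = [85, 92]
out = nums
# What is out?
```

nums starts as [14, 16, 18, 5, 9, 5] (length 6). The slice nums[1:3] covers indices [1, 2] with values [16, 18]. Replacing that slice with [85, 92] (same length) produces [14, 85, 92, 5, 9, 5].

[14, 85, 92, 5, 9, 5]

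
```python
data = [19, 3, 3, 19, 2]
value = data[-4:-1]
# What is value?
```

data has length 5. The slice data[-4:-1] selects indices [1, 2, 3] (1->3, 2->3, 3->19), giving [3, 3, 19].

[3, 3, 19]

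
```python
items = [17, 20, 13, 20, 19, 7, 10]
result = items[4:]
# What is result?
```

items has length 7. The slice items[4:] selects indices [4, 5, 6] (4->19, 5->7, 6->10), giving [19, 7, 10].

[19, 7, 10]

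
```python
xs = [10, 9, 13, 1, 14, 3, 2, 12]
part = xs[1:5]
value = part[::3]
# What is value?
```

xs has length 8. The slice xs[1:5] selects indices [1, 2, 3, 4] (1->9, 2->13, 3->1, 4->14), giving [9, 13, 1, 14]. So part = [9, 13, 1, 14]. part has length 4. The slice part[::3] selects indices [0, 3] (0->9, 3->14), giving [9, 14].

[9, 14]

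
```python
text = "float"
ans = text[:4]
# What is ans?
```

text has length 5. The slice text[:4] selects indices [0, 1, 2, 3] (0->'f', 1->'l', 2->'o', 3->'a'), giving 'floa'.

'floa'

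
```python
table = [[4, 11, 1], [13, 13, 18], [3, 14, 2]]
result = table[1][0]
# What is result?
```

table[1] = [13, 13, 18]. Taking column 0 of that row yields 13.

13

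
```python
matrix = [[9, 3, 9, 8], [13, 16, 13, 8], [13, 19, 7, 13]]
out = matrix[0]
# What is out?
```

matrix has 3 rows. Row 0 is [9, 3, 9, 8].

[9, 3, 9, 8]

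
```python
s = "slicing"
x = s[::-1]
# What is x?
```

s has length 7. The slice s[::-1] selects indices [6, 5, 4, 3, 2, 1, 0] (6->'g', 5->'n', 4->'i', 3->'c', 2->'i', 1->'l', 0->'s'), giving 'gnicils'.

'gnicils'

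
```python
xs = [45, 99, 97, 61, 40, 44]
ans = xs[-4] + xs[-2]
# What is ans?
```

xs has length 6. Negative index -4 maps to positive index 6 + (-4) = 2. xs[2] = 97.
xs has length 6. Negative index -2 maps to positive index 6 + (-2) = 4. xs[4] = 40.
Sum: 97 + 40 = 137.

137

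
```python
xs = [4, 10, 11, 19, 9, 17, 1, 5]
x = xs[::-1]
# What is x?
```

xs has length 8. The slice xs[::-1] selects indices [7, 6, 5, 4, 3, 2, 1, 0] (7->5, 6->1, 5->17, 4->9, 3->19, 2->11, 1->10, 0->4), giving [5, 1, 17, 9, 19, 11, 10, 4].

[5, 1, 17, 9, 19, 11, 10, 4]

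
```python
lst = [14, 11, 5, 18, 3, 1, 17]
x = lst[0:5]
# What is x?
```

lst has length 7. The slice lst[0:5] selects indices [0, 1, 2, 3, 4] (0->14, 1->11, 2->5, 3->18, 4->3), giving [14, 11, 5, 18, 3].

[14, 11, 5, 18, 3]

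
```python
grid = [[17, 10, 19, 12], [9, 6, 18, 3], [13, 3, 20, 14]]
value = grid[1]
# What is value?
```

grid has 3 rows. Row 1 is [9, 6, 18, 3].

[9, 6, 18, 3]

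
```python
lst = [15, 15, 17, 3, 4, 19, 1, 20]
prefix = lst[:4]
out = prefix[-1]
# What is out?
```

lst has length 8. The slice lst[:4] selects indices [0, 1, 2, 3] (0->15, 1->15, 2->17, 3->3), giving [15, 15, 17, 3]. So prefix = [15, 15, 17, 3]. Then prefix[-1] = 3.

3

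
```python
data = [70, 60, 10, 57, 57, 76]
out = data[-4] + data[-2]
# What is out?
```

data has length 6. Negative index -4 maps to positive index 6 + (-4) = 2. data[2] = 10.
data has length 6. Negative index -2 maps to positive index 6 + (-2) = 4. data[4] = 57.
Sum: 10 + 57 = 67.

67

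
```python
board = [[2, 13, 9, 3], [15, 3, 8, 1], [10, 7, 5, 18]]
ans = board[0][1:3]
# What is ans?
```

board[0] = [2, 13, 9, 3]. board[0] has length 4. The slice board[0][1:3] selects indices [1, 2] (1->13, 2->9), giving [13, 9].

[13, 9]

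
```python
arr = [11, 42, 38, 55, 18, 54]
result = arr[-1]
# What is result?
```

arr has length 6. Negative index -1 maps to positive index 6 + (-1) = 5. arr[5] = 54.

54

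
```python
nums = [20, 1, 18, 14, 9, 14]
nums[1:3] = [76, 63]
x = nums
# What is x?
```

nums starts as [20, 1, 18, 14, 9, 14] (length 6). The slice nums[1:3] covers indices [1, 2] with values [1, 18]. Replacing that slice with [76, 63] (same length) produces [20, 76, 63, 14, 9, 14].

[20, 76, 63, 14, 9, 14]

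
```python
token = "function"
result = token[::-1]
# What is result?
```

token has length 8. The slice token[::-1] selects indices [7, 6, 5, 4, 3, 2, 1, 0] (7->'n', 6->'o', 5->'i', 4->'t', 3->'c', 2->'n', 1->'u', 0->'f'), giving 'noitcnuf'.

'noitcnuf'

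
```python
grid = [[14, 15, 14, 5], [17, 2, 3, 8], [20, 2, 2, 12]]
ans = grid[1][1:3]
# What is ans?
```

grid[1] = [17, 2, 3, 8]. grid[1] has length 4. The slice grid[1][1:3] selects indices [1, 2] (1->2, 2->3), giving [2, 3].

[2, 3]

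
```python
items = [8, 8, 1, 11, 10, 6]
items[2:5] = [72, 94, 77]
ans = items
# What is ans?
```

items starts as [8, 8, 1, 11, 10, 6] (length 6). The slice items[2:5] covers indices [2, 3, 4] with values [1, 11, 10]. Replacing that slice with [72, 94, 77] (same length) produces [8, 8, 72, 94, 77, 6].

[8, 8, 72, 94, 77, 6]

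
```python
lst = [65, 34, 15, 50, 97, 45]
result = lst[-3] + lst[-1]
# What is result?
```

lst has length 6. Negative index -3 maps to positive index 6 + (-3) = 3. lst[3] = 50.
lst has length 6. Negative index -1 maps to positive index 6 + (-1) = 5. lst[5] = 45.
Sum: 50 + 45 = 95.

95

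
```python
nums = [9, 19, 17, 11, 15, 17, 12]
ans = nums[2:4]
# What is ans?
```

nums has length 7. The slice nums[2:4] selects indices [2, 3] (2->17, 3->11), giving [17, 11].

[17, 11]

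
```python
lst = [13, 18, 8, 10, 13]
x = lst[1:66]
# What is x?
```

lst has length 5. The slice lst[1:66] selects indices [1, 2, 3, 4] (1->18, 2->8, 3->10, 4->13), giving [18, 8, 10, 13].

[18, 8, 10, 13]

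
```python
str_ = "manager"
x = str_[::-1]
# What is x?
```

str_ has length 7. The slice str_[::-1] selects indices [6, 5, 4, 3, 2, 1, 0] (6->'r', 5->'e', 4->'g', 3->'a', 2->'n', 1->'a', 0->'m'), giving 'reganam'.

'reganam'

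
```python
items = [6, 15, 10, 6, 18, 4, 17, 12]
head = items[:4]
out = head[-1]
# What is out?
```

items has length 8. The slice items[:4] selects indices [0, 1, 2, 3] (0->6, 1->15, 2->10, 3->6), giving [6, 15, 10, 6]. So head = [6, 15, 10, 6]. Then head[-1] = 6.

6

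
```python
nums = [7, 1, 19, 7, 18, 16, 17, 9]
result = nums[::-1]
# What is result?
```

nums has length 8. The slice nums[::-1] selects indices [7, 6, 5, 4, 3, 2, 1, 0] (7->9, 6->17, 5->16, 4->18, 3->7, 2->19, 1->1, 0->7), giving [9, 17, 16, 18, 7, 19, 1, 7].

[9, 17, 16, 18, 7, 19, 1, 7]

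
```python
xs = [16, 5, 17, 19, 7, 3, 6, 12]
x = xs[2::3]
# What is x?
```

xs has length 8. The slice xs[2::3] selects indices [2, 5] (2->17, 5->3), giving [17, 3].

[17, 3]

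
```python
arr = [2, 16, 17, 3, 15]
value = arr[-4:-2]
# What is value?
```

arr has length 5. The slice arr[-4:-2] selects indices [1, 2] (1->16, 2->17), giving [16, 17].

[16, 17]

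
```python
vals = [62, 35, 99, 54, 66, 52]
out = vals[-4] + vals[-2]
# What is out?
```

vals has length 6. Negative index -4 maps to positive index 6 + (-4) = 2. vals[2] = 99.
vals has length 6. Negative index -2 maps to positive index 6 + (-2) = 4. vals[4] = 66.
Sum: 99 + 66 = 165.

165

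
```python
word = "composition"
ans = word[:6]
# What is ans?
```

word has length 11. The slice word[:6] selects indices [0, 1, 2, 3, 4, 5] (0->'c', 1->'o', 2->'m', 3->'p', 4->'o', 5->'s'), giving 'compos'.

'compos'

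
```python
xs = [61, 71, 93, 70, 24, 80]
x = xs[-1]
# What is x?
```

xs has length 6. Negative index -1 maps to positive index 6 + (-1) = 5. xs[5] = 80.

80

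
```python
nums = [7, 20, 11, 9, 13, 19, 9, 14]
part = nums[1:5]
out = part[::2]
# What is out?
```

nums has length 8. The slice nums[1:5] selects indices [1, 2, 3, 4] (1->20, 2->11, 3->9, 4->13), giving [20, 11, 9, 13]. So part = [20, 11, 9, 13]. part has length 4. The slice part[::2] selects indices [0, 2] (0->20, 2->9), giving [20, 9].

[20, 9]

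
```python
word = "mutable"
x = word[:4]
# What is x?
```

word has length 7. The slice word[:4] selects indices [0, 1, 2, 3] (0->'m', 1->'u', 2->'t', 3->'a'), giving 'muta'.

'muta'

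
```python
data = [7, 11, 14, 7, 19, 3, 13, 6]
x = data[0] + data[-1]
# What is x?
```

data has length 8. data[0] = 7.
data has length 8. Negative index -1 maps to positive index 8 + (-1) = 7. data[7] = 6.
Sum: 7 + 6 = 13.

13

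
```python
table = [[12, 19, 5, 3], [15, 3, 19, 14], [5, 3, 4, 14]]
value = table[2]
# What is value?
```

table has 3 rows. Row 2 is [5, 3, 4, 14].

[5, 3, 4, 14]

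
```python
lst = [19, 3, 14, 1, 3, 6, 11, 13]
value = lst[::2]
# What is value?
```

lst has length 8. The slice lst[::2] selects indices [0, 2, 4, 6] (0->19, 2->14, 4->3, 6->11), giving [19, 14, 3, 11].

[19, 14, 3, 11]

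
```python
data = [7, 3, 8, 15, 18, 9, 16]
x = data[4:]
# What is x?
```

data has length 7. The slice data[4:] selects indices [4, 5, 6] (4->18, 5->9, 6->16), giving [18, 9, 16].

[18, 9, 16]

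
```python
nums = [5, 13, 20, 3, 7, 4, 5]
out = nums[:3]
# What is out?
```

nums has length 7. The slice nums[:3] selects indices [0, 1, 2] (0->5, 1->13, 2->20), giving [5, 13, 20].

[5, 13, 20]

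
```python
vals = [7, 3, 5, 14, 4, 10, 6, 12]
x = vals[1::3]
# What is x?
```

vals has length 8. The slice vals[1::3] selects indices [1, 4, 7] (1->3, 4->4, 7->12), giving [3, 4, 12].

[3, 4, 12]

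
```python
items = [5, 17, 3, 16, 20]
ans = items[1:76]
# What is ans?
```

items has length 5. The slice items[1:76] selects indices [1, 2, 3, 4] (1->17, 2->3, 3->16, 4->20), giving [17, 3, 16, 20].

[17, 3, 16, 20]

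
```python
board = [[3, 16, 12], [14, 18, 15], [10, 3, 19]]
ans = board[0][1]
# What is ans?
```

board[0] = [3, 16, 12]. Taking column 1 of that row yields 16.

16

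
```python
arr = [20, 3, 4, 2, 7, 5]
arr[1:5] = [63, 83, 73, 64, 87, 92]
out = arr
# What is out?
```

arr starts as [20, 3, 4, 2, 7, 5] (length 6). The slice arr[1:5] covers indices [1, 2, 3, 4] with values [3, 4, 2, 7]. Replacing that slice with [63, 83, 73, 64, 87, 92] (different length) produces [20, 63, 83, 73, 64, 87, 92, 5].

[20, 63, 83, 73, 64, 87, 92, 5]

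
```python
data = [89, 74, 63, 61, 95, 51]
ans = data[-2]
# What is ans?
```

data has length 6. Negative index -2 maps to positive index 6 + (-2) = 4. data[4] = 95.

95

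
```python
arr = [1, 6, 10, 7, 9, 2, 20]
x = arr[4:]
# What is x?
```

arr has length 7. The slice arr[4:] selects indices [4, 5, 6] (4->9, 5->2, 6->20), giving [9, 2, 20].

[9, 2, 20]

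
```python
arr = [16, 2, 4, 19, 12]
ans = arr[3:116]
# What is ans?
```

arr has length 5. The slice arr[3:116] selects indices [3, 4] (3->19, 4->12), giving [19, 12].

[19, 12]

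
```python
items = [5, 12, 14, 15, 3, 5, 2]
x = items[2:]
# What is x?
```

items has length 7. The slice items[2:] selects indices [2, 3, 4, 5, 6] (2->14, 3->15, 4->3, 5->5, 6->2), giving [14, 15, 3, 5, 2].

[14, 15, 3, 5, 2]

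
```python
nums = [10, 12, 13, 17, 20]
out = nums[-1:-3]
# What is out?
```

nums has length 5. The slice nums[-1:-3] resolves to an empty index range, so the result is [].

[]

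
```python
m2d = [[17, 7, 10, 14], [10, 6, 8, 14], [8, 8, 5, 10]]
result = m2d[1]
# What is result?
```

m2d has 3 rows. Row 1 is [10, 6, 8, 14].

[10, 6, 8, 14]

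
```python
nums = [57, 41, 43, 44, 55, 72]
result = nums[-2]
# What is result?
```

nums has length 6. Negative index -2 maps to positive index 6 + (-2) = 4. nums[4] = 55.

55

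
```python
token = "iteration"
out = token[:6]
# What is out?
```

token has length 9. The slice token[:6] selects indices [0, 1, 2, 3, 4, 5] (0->'i', 1->'t', 2->'e', 3->'r', 4->'a', 5->'t'), giving 'iterat'.

'iterat'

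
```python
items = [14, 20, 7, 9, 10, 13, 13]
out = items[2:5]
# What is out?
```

items has length 7. The slice items[2:5] selects indices [2, 3, 4] (2->7, 3->9, 4->10), giving [7, 9, 10].

[7, 9, 10]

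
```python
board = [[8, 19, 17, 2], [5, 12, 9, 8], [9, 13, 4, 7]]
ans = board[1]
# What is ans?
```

board has 3 rows. Row 1 is [5, 12, 9, 8].

[5, 12, 9, 8]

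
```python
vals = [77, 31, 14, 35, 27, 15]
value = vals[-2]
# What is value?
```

vals has length 6. Negative index -2 maps to positive index 6 + (-2) = 4. vals[4] = 27.

27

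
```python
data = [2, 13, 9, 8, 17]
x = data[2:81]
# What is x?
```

data has length 5. The slice data[2:81] selects indices [2, 3, 4] (2->9, 3->8, 4->17), giving [9, 8, 17].

[9, 8, 17]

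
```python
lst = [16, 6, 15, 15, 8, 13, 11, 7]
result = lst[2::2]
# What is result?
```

lst has length 8. The slice lst[2::2] selects indices [2, 4, 6] (2->15, 4->8, 6->11), giving [15, 8, 11].

[15, 8, 11]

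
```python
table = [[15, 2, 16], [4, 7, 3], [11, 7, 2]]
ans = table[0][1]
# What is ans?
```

table[0] = [15, 2, 16]. Taking column 1 of that row yields 2.

2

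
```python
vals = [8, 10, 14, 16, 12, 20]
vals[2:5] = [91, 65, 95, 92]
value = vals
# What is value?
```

vals starts as [8, 10, 14, 16, 12, 20] (length 6). The slice vals[2:5] covers indices [2, 3, 4] with values [14, 16, 12]. Replacing that slice with [91, 65, 95, 92] (different length) produces [8, 10, 91, 65, 95, 92, 20].

[8, 10, 91, 65, 95, 92, 20]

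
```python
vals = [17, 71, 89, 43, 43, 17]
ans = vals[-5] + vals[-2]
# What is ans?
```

vals has length 6. Negative index -5 maps to positive index 6 + (-5) = 1. vals[1] = 71.
vals has length 6. Negative index -2 maps to positive index 6 + (-2) = 4. vals[4] = 43.
Sum: 71 + 43 = 114.

114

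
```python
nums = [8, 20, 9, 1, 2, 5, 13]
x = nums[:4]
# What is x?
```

nums has length 7. The slice nums[:4] selects indices [0, 1, 2, 3] (0->8, 1->20, 2->9, 3->1), giving [8, 20, 9, 1].

[8, 20, 9, 1]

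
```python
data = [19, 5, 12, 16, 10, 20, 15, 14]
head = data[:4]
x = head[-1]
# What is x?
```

data has length 8. The slice data[:4] selects indices [0, 1, 2, 3] (0->19, 1->5, 2->12, 3->16), giving [19, 5, 12, 16]. So head = [19, 5, 12, 16]. Then head[-1] = 16.

16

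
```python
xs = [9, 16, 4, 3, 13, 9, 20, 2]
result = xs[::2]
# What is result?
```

xs has length 8. The slice xs[::2] selects indices [0, 2, 4, 6] (0->9, 2->4, 4->13, 6->20), giving [9, 4, 13, 20].

[9, 4, 13, 20]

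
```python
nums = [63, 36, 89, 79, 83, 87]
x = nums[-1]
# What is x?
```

nums has length 6. Negative index -1 maps to positive index 6 + (-1) = 5. nums[5] = 87.

87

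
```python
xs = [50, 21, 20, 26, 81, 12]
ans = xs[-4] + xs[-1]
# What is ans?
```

xs has length 6. Negative index -4 maps to positive index 6 + (-4) = 2. xs[2] = 20.
xs has length 6. Negative index -1 maps to positive index 6 + (-1) = 5. xs[5] = 12.
Sum: 20 + 12 = 32.

32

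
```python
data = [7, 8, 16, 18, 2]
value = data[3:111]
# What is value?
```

data has length 5. The slice data[3:111] selects indices [3, 4] (3->18, 4->2), giving [18, 2].

[18, 2]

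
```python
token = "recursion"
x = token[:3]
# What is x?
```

token has length 9. The slice token[:3] selects indices [0, 1, 2] (0->'r', 1->'e', 2->'c'), giving 'rec'.

'rec'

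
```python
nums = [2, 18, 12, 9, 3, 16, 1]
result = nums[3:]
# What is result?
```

nums has length 7. The slice nums[3:] selects indices [3, 4, 5, 6] (3->9, 4->3, 5->16, 6->1), giving [9, 3, 16, 1].

[9, 3, 16, 1]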